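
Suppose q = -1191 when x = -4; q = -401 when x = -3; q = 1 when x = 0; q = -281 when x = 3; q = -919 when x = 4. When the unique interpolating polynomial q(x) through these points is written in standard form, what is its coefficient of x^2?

-2

Build the Lagrange basis polynomials:
L_0(x) = (x + 3)x(x - 3)(x - 4) / [224] = (1/224)x^4 - (1/56)x^3 - (9/224)x^2 + (9/56)x
L_1(x) = (x + 4)x(x - 3)(x - 4) / [-126] = -(1/126)x^4 + (1/42)x^3 + (8/63)x^2 - (8/21)x
L_2(x) = (x + 4)(x + 3)(x - 3)(x - 4) / [144] = (1/144)x^4 - (25/144)x^2 + 1
L_3(x) = (x + 4)(x + 3)x(x - 4) / [-126] = -(1/126)x^4 - (1/42)x^3 + (8/63)x^2 + (8/21)x
L_4(x) = (x + 4)(x + 3)x(x - 3) / [224] = (1/224)x^4 + (1/56)x^3 - (9/224)x^2 - (9/56)x
q(x) = (-1191)·L_0 + (-401)·L_1 + 1·L_2 + (-281)·L_3 + (-919)·L_4
Only the coefficient of x^2 is needed; take it from each L_i and combine:
(-1191)·(-9/224) + (-401)·(8/63) + 1·(-25/144) + (-281)·(8/63) + (-919)·(-9/224) = -2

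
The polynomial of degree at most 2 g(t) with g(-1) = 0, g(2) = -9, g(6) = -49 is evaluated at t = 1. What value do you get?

-4

Evaluate each Lagrange basis at t = 1:
L_0(1) = (-1)·(-5)/[(-3)·(-7)] = 5/21
L_1(1) = (2)·(-5)/[(3)·(-4)] = 5/6
L_2(1) = (2)·(-1)/[(7)·(4)] = -1/14
Sum: 0 + (-9)·(5/6) + (-49)·(-1/14) = -4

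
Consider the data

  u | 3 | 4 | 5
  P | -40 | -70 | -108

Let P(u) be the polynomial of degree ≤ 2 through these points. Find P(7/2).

Using Newton's divided-difference form:
P[3,4] = (-70 - (-40)) / (4 - 3) = -30
P[4,5] = (-108 - (-70)) / (5 - 4) = -38
P[3,4,5] = (-38 - (-30)) / (5 - 3) = -4
P(7/2) = -40 + (-30)·(1/2) + (-4)·(1/2)·(-1/2) = -54

-54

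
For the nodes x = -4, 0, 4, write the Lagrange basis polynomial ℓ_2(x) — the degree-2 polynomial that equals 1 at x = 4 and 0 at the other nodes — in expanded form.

ℓ_2(x) = (x + 4)x / [(8)·(4)]
       = (x^2 + 4x) / (32)

ℓ_2(x) = (1/32)x^2 + (1/8)x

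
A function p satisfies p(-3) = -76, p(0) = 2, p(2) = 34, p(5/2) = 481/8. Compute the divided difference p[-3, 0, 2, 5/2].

p[-3,0] = (2 - (-76)) / (0 - (-3)) = 26
p[0,2] = (34 - 2) / (2 - 0) = 16
p[2,5/2] = (481/8 - 34) / (5/2 - 2) = 209/4
p[-3,0,2] = (16 - 26) / (2 - (-3)) = -2
p[0,2,5/2] = (209/4 - 16) / (5/2 - 0) = 29/2
p[-3,0,2,5/2] = (29/2 - (-2)) / (5/2 - (-3)) = 3

3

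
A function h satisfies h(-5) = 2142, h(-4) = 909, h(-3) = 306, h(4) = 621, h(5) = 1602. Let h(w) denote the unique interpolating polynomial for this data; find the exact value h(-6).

4341

Using Newton's divided-difference form:
h[-5,-4] = (909 - 2142) / (-4 - (-5)) = -1233
h[-4,-3] = (306 - 909) / (-3 - (-4)) = -603
h[-3,4] = (621 - 306) / (4 - (-3)) = 45
h[4,5] = (1602 - 621) / (5 - 4) = 981
h[-5,-4,-3] = (-603 - (-1233)) / (-3 - (-5)) = 315
h[-4,-3,4] = (45 - (-603)) / (4 - (-4)) = 81
h[-3,4,5] = (981 - 45) / (5 - (-3)) = 117
h[-5,-4,-3,4] = (81 - 315) / (4 - (-5)) = -26
h[-4,-3,4,5] = (117 - 81) / (5 - (-4)) = 4
h[-5,-4,-3,4,5] = (4 - (-26)) / (5 - (-5)) = 3
h(-6) = 2142 + (-1233)·(-1) + 315·(-1)·(-2) + (-26)·(-1)·(-2)·(-3) + 3·(-1)·(-2)·(-3)·(-10) = 4341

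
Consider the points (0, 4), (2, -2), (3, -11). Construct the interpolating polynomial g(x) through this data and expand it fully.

g(x) = -2x^2 + x + 4

L_0(x) = (x - 2)(x - 3) / [6] = (1/6)x^2 - (5/6)x + 1
L_1(x) = x(x - 3) / [-2] = -(1/2)x^2 + (3/2)x
L_2(x) = x(x - 2) / [3] = (1/3)x^2 - (2/3)x
g(x) = 4·L_0 + (-2)·L_1 + (-11)·L_2
  4·L_0(x) = (2/3)x^2 - (10/3)x + 4
  (-2)·L_1(x) = x^2 - 3x
  (-11)·L_2(x) = -(11/3)x^2 + (22/3)x
Adding term by term: -2x^2 + x + 4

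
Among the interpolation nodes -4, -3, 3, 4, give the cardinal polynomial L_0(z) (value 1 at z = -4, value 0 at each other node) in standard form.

L_0(z) = -(1/56)z^3 + (1/14)z^2 + (9/56)z - 9/14

L_0(z) = (z + 3)(z - 3)(z - 4) / [(-1)·(-7)·(-8)]
       = (z^3 - 4z^2 - 9z + 36) / (-56)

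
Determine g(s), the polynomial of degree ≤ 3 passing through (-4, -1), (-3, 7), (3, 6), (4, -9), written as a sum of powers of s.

Newton's divided differences:
g[-4,-3] = (7 - (-1)) / (-3 - (-4)) = 8
g[-3,3] = (6 - 7) / (3 - (-3)) = -1/6
g[3,4] = (-9 - 6) / (4 - 3) = -15
g[-4,-3,3] = (-1/6 - 8) / (3 - (-4)) = -7/6
g[-3,3,4] = (-15 - (-1/6)) / (4 - (-3)) = -89/42
g[-4,-3,3,4] = (-89/42 - (-7/6)) / (4 - (-4)) = -5/42
g(s) = -1 + 8·(s + 4) + (-7/6)·(s + 4)(s + 3) + (-5/42)·(s + 4)(s + 3)(s - 3)
Expanding: g(s) = -(5/42)s^3 - (23/14)s^2 + (19/21)s + 149/7

g(s) = -(5/42)s^3 - (23/14)s^2 + (19/21)s + 149/7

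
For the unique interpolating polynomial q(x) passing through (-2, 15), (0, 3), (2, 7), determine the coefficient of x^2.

The leading coefficient equals the top divided difference q[-2,0,2].
q[-2,0] = (3 - 15) / (0 - (-2)) = -6
q[0,2] = (7 - 3) / (2 - 0) = 2
q[-2,0,2] = (2 - (-6)) / (2 - (-2)) = 2

2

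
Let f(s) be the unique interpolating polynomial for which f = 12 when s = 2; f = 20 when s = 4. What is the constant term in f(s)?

L_0(s) = (s - 4) / [-2] = -(1/2)s + 2
L_1(s) = (s - 2) / [2] = (1/2)s - 1
f(s) = 12·L_0 + 20·L_1
Only the constant term is needed; take it from each L_i and combine:
12·(2) + 20·(-1) = 4

4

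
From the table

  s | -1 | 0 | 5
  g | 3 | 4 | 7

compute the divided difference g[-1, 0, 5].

-1/15

g[-1,0] = (4 - 3) / (0 - (-1)) = 1
g[0,5] = (7 - 4) / (5 - 0) = 3/5
g[-1,0,5] = (3/5 - 1) / (5 - (-1)) = -1/15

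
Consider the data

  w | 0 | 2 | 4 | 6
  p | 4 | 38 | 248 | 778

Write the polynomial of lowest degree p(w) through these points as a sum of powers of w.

Build the Lagrange basis polynomials:
L_0(w) = (w - 2)(w - 4)(w - 6) / [-48] = -(1/48)w^3 + (1/4)w^2 - (11/12)w + 1
L_1(w) = w(w - 4)(w - 6) / [16] = (1/16)w^3 - (5/8)w^2 + (3/2)w
L_2(w) = w(w - 2)(w - 6) / [-16] = -(1/16)w^3 + (1/2)w^2 - (3/4)w
L_3(w) = w(w - 2)(w - 4) / [48] = (1/48)w^3 - (1/8)w^2 + (1/6)w
p(w) = 4·L_0 + 38·L_1 + 248·L_2 + 778·L_3
  4·L_0(w) = -(1/12)w^3 + w^2 - (11/3)w + 4
  38·L_1(w) = (19/8)w^3 - (95/4)w^2 + 57w
  248·L_2(w) = -(31/2)w^3 + 124w^2 - 186w
  778·L_3(w) = (389/24)w^3 - (389/4)w^2 + (389/3)w
Adding term by term: 3w^3 + 4w^2 - 3w + 4

p(w) = 3w^3 + 4w^2 - 3w + 4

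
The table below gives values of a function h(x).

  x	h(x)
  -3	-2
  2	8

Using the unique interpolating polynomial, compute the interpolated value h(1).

L_0(1) = (-1)/[(-5)] = 1/5
L_1(1) = (4)/[(5)] = 4/5
Sum: (-2)·(1/5) + 8·(4/5) = 6

6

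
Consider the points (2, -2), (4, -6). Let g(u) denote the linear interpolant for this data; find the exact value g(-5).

12

Evaluate each Lagrange basis at u = -5:
L_0(-5) = (-9)/[(-2)] = 9/2
L_1(-5) = (-7)/[(2)] = -7/2
Sum: (-2)·(9/2) + (-6)·(-7/2) = 12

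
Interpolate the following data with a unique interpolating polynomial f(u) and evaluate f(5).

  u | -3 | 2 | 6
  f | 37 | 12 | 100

Evaluate each Lagrange basis at u = 5:
L_0(5) = (3)·(-1)/[(-5)·(-9)] = -1/15
L_1(5) = (8)·(-1)/[(5)·(-4)] = 2/5
L_2(5) = (8)·(3)/[(9)·(4)] = 2/3
Sum: 37·(-1/15) + 12·(2/5) + 100·(2/3) = 69

69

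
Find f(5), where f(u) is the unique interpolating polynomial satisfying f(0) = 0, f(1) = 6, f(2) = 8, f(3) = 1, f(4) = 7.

L_0(5) = (4)·(3)·(2)·(1)/[(-1)·(-2)·(-3)·(-4)] = 1
L_1(5) = (5)·(3)·(2)·(1)/[(1)·(-1)·(-2)·(-3)] = -5
L_2(5) = (5)·(4)·(2)·(1)/[(2)·(1)·(-1)·(-2)] = 10
L_3(5) = (5)·(4)·(3)·(1)/[(3)·(2)·(1)·(-1)] = -10
L_4(5) = (5)·(4)·(3)·(2)/[(4)·(3)·(2)·(1)] = 5
Sum: 0 + 6·(-5) + 8·(10) + 1·(-10) + 7·(5) = 75

75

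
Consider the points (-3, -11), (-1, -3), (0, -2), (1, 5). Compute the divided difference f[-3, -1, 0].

-1

f[-3,-1] = (-3 - (-11)) / (-1 - (-3)) = 4
f[-1,0] = (-2 - (-3)) / (0 - (-1)) = 1
f[-3,-1,0] = (1 - 4) / (0 - (-3)) = -1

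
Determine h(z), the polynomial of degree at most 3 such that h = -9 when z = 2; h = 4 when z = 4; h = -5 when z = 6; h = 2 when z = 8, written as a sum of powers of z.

Build the Lagrange basis polynomials:
L_0(z) = (z - 4)(z - 6)(z - 8) / [-48] = -(1/48)z^3 + (3/8)z^2 - (13/6)z + 4
L_1(z) = (z - 2)(z - 6)(z - 8) / [16] = (1/16)z^3 - z^2 + (19/4)z - 6
L_2(z) = (z - 2)(z - 4)(z - 8) / [-16] = -(1/16)z^3 + (7/8)z^2 - (7/2)z + 4
L_3(z) = (z - 2)(z - 4)(z - 6) / [48] = (1/48)z^3 - (1/4)z^2 + (11/12)z - 1
h(z) = (-9)·L_0 + 4·L_1 + (-5)·L_2 + 2·L_3
  (-9)·L_0(z) = (3/16)z^3 - (27/8)z^2 + (39/2)z - 36
  4·L_1(z) = (1/4)z^3 - 4z^2 + 19z - 24
  (-5)·L_2(z) = (5/16)z^3 - (35/8)z^2 + (35/2)z - 20
  2·L_3(z) = (1/24)z^3 - (1/2)z^2 + (11/6)z - 2
Adding term by term: (19/24)z^3 - (49/4)z^2 + (347/6)z - 82

h(z) = (19/24)z^3 - (49/4)z^2 + (347/6)z - 82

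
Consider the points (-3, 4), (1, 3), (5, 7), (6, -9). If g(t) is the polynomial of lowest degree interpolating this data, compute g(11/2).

377/1280

Evaluate each Lagrange basis at t = 11/2:
L_0(11/2) = (9/2)·(1/2)·(-1/2)/[(-4)·(-8)·(-9)] = 1/256
L_1(11/2) = (17/2)·(1/2)·(-1/2)/[(4)·(-4)·(-5)] = -17/640
L_2(11/2) = (17/2)·(9/2)·(-1/2)/[(8)·(4)·(-1)] = 153/256
L_3(11/2) = (17/2)·(9/2)·(1/2)/[(9)·(5)·(1)] = 17/40
Sum: 4·(1/256) + 3·(-17/640) + 7·(153/256) + (-9)·(17/40) = 377/1280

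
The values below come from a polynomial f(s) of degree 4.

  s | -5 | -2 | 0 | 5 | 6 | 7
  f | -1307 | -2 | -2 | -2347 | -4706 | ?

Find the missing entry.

The 5 known values determine f uniquely (degree ≤ 4).
L_0(7) = (9)·(7)·(2)·(1)/[(-3)·(-5)·(-10)·(-11)] = 21/275
L_1(7) = (12)·(7)·(2)·(1)/[(3)·(-2)·(-7)·(-8)] = -1/2
L_2(7) = (12)·(9)·(2)·(1)/[(5)·(2)·(-5)·(-6)] = 18/25
L_3(7) = (12)·(9)·(7)·(1)/[(10)·(7)·(5)·(-1)] = -54/25
L_4(7) = (12)·(9)·(7)·(2)/[(11)·(8)·(6)·(1)] = 63/22
Sum: (-1307)·(21/275) + (-2)·(-1/2) + (-2)·(18/25) + (-2347)·(-54/25) + (-4706)·(63/22) = -8507

-8507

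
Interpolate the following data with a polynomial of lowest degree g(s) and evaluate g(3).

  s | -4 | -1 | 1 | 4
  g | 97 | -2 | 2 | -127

Evaluate each Lagrange basis at s = 3:
L_0(3) = (4)·(2)·(-1)/[(-3)·(-5)·(-8)] = 1/15
L_1(3) = (7)·(2)·(-1)/[(3)·(-2)·(-5)] = -7/15
L_2(3) = (7)·(4)·(-1)/[(5)·(2)·(-3)] = 14/15
L_3(3) = (7)·(4)·(2)/[(8)·(5)·(3)] = 7/15
Sum: 97·(1/15) + (-2)·(-7/15) + 2·(14/15) + (-127)·(7/15) = -50

-50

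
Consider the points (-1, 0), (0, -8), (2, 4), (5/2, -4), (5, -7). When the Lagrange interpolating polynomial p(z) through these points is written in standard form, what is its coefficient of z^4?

577/525

The leading coefficient equals the top divided difference p[-1,0,2,5/2,5].
p[-1,0] = (-8 - 0) / (0 - (-1)) = -8
p[0,2] = (4 - (-8)) / (2 - 0) = 6
p[2,5/2] = (-4 - 4) / (5/2 - 2) = -16
p[5/2,5] = (-7 - (-4)) / (5 - 5/2) = -6/5
p[-1,0,2] = (6 - (-8)) / (2 - (-1)) = 14/3
p[0,2,5/2] = (-16 - 6) / (5/2 - 0) = -44/5
p[2,5/2,5] = (-6/5 - (-16)) / (5 - 2) = 74/15
p[-1,0,2,5/2] = (-44/5 - 14/3) / (5/2 - (-1)) = -404/105
p[0,2,5/2,5] = (74/15 - (-44/5)) / (5 - 0) = 206/75
p[-1,0,2,5/2,5] = (206/75 - (-404/105)) / (5 - (-1)) = 577/525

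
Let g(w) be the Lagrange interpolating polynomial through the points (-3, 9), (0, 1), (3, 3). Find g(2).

Evaluate each Lagrange basis at w = 2:
L_0(2) = (2)·(-1)/[(-3)·(-6)] = -1/9
L_1(2) = (5)·(-1)/[(3)·(-3)] = 5/9
L_2(2) = (5)·(2)/[(6)·(3)] = 5/9
Sum: 9·(-1/9) + 1·(5/9) + 3·(5/9) = 11/9

11/9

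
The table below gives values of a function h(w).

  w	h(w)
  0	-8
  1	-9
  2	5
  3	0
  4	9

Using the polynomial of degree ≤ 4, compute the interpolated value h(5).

132

Evaluate each Lagrange basis at w = 5:
L_0(5) = (4)·(3)·(2)·(1)/[(-1)·(-2)·(-3)·(-4)] = 1
L_1(5) = (5)·(3)·(2)·(1)/[(1)·(-1)·(-2)·(-3)] = -5
L_2(5) = (5)·(4)·(2)·(1)/[(2)·(1)·(-1)·(-2)] = 10
L_3(5) = (5)·(4)·(3)·(1)/[(3)·(2)·(1)·(-1)] = -10
L_4(5) = (5)·(4)·(3)·(2)/[(4)·(3)·(2)·(1)] = 5
Sum: (-8)·(1) + (-9)·(-5) + 5·(10) + 0 + 9·(5) = 132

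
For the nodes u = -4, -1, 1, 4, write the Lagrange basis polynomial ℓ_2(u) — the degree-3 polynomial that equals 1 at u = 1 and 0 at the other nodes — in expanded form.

ℓ_2(u) = (u + 4)(u + 1)(u - 4) / [(5)·(2)·(-3)]
       = (u^3 + u^2 - 16u - 16) / (-30)

ℓ_2(u) = -(1/30)u^3 - (1/30)u^2 + (8/15)u + 8/15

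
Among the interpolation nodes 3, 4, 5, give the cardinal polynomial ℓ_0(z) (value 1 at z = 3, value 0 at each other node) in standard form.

ℓ_0(z) = (z - 4)(z - 5) / [(-1)·(-2)]
       = (z^2 - 9z + 20) / (2)

ℓ_0(z) = (1/2)z^2 - (9/2)z + 10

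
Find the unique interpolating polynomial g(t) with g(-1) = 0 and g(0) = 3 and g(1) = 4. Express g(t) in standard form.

L_0(t) = t(t - 1) / [2] = (1/2)t^2 - (1/2)t
L_1(t) = (t + 1)(t - 1) / [-1] = -t^2 + 1
L_2(t) = (t + 1)t / [2] = (1/2)t^2 + (1/2)t
g(t) = 0·L_0 + 3·L_1 + 4·L_2
  0·L_0(t) = 0
  3·L_1(t) = -3t^2 + 3
  4·L_2(t) = 2t^2 + 2t
Adding term by term: -t^2 + 2t + 3

g(t) = -t^2 + 2t + 3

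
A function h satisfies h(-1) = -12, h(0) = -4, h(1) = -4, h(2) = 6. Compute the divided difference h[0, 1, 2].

h[0,1] = (-4 - (-4)) / (1 - 0) = 0
h[1,2] = (6 - (-4)) / (2 - 1) = 10
h[0,1,2] = (10 - 0) / (2 - 0) = 5

5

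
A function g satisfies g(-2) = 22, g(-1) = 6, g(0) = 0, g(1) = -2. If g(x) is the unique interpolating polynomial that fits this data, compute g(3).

L_0(3) = (4)·(3)·(2)/[(-1)·(-2)·(-3)] = -4
L_1(3) = (5)·(3)·(2)/[(1)·(-1)·(-2)] = 15
L_2(3) = (5)·(4)·(2)/[(2)·(1)·(-1)] = -20
L_3(3) = (5)·(4)·(3)/[(3)·(2)·(1)] = 10
Sum: 22·(-4) + 6·(15) + 0 + (-2)·(10) = -18

-18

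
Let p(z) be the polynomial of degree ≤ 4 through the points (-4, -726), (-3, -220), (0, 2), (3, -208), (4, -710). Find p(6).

-3766

Evaluate each Lagrange basis at z = 6:
L_0(6) = (9)·(6)·(3)·(2)/[(-1)·(-4)·(-7)·(-8)] = 81/56
L_1(6) = (10)·(6)·(3)·(2)/[(1)·(-3)·(-6)·(-7)] = -20/7
L_2(6) = (10)·(9)·(3)·(2)/[(4)·(3)·(-3)·(-4)] = 15/4
L_3(6) = (10)·(9)·(6)·(2)/[(7)·(6)·(3)·(-1)] = -60/7
L_4(6) = (10)·(9)·(6)·(3)/[(8)·(7)·(4)·(1)] = 405/56
Sum: (-726)·(81/56) + (-220)·(-20/7) + 2·(15/4) + (-208)·(-60/7) + (-710)·(405/56) = -3766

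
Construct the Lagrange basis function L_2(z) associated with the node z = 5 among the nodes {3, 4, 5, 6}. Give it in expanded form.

L_2(z) = (z - 3)(z - 4)(z - 6) / [(2)·(1)·(-1)]
       = (z^3 - 13z^2 + 54z - 72) / (-2)

L_2(z) = -(1/2)z^3 + (13/2)z^2 - 27z + 36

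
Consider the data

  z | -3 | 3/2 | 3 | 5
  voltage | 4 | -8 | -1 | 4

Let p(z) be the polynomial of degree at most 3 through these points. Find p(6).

Evaluate each Lagrange basis at z = 6:
L_0(6) = (9/2)·(3)·(1)/[(-9/2)·(-6)·(-8)] = -1/16
L_1(6) = (9)·(3)·(1)/[(9/2)·(-3/2)·(-7/2)] = 8/7
L_2(6) = (9)·(9/2)·(1)/[(6)·(3/2)·(-2)] = -9/4
L_3(6) = (9)·(9/2)·(3)/[(8)·(7/2)·(2)] = 243/112
Sum: 4·(-1/16) + (-8)·(8/7) + (-1)·(-9/4) + 4·(243/112) = 43/28

43/28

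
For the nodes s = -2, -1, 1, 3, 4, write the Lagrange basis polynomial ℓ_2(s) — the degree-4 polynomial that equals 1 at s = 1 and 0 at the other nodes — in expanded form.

ℓ_2(s) = (1/36)s^4 - (1/9)s^3 - (7/36)s^2 + (11/18)s + 2/3

ℓ_2(s) = (s + 2)(s + 1)(s - 3)(s - 4) / [(3)·(2)·(-2)·(-3)]
       = (s^4 - 4s^3 - 7s^2 + 22s + 24) / (36)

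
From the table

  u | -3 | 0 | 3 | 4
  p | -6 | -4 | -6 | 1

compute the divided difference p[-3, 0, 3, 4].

11/36

p[-3,0] = (-4 - (-6)) / (0 - (-3)) = 2/3
p[0,3] = (-6 - (-4)) / (3 - 0) = -2/3
p[3,4] = (1 - (-6)) / (4 - 3) = 7
p[-3,0,3] = (-2/3 - 2/3) / (3 - (-3)) = -2/9
p[0,3,4] = (7 - (-2/3)) / (4 - 0) = 23/12
p[-3,0,3,4] = (23/12 - (-2/9)) / (4 - (-3)) = 11/36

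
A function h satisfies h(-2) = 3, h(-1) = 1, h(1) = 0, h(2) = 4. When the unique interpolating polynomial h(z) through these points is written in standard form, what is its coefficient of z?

Build the Lagrange basis polynomials:
L_0(z) = (z + 1)(z - 1)(z - 2) / [-12] = -(1/12)z^3 + (1/6)z^2 + (1/12)z - 1/6
L_1(z) = (z + 2)(z - 1)(z - 2) / [6] = (1/6)z^3 - (1/6)z^2 - (2/3)z + 2/3
L_2(z) = (z + 2)(z + 1)(z - 2) / [-6] = -(1/6)z^3 - (1/6)z^2 + (2/3)z + 2/3
L_3(z) = (z + 2)(z + 1)(z - 1) / [12] = (1/12)z^3 + (1/6)z^2 - (1/12)z - 1/6
h(z) = 3·L_0 + 1·L_1 + 0·L_2 + 4·L_3
Only the coefficient of z is needed; take it from each L_i and combine:
3·(1/12) + 1·(-2/3) + 0·(2/3) + 4·(-1/12) = -3/4

-3/4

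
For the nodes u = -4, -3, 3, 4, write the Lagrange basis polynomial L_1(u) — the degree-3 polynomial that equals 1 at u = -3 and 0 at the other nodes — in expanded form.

L_1(u) = (u + 4)(u - 3)(u - 4) / [(1)·(-6)·(-7)]
       = (u^3 - 3u^2 - 16u + 48) / (42)

L_1(u) = (1/42)u^3 - (1/14)u^2 - (8/21)u + 8/7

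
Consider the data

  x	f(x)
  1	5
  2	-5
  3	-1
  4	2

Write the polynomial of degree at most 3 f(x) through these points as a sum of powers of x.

f(x) = -(5/2)x^3 + 22x^2 - (117/2)x + 44

Build the Lagrange basis polynomials:
L_0(x) = (x - 2)(x - 3)(x - 4) / [-6] = -(1/6)x^3 + (3/2)x^2 - (13/3)x + 4
L_1(x) = (x - 1)(x - 3)(x - 4) / [2] = (1/2)x^3 - 4x^2 + (19/2)x - 6
L_2(x) = (x - 1)(x - 2)(x - 4) / [-2] = -(1/2)x^3 + (7/2)x^2 - 7x + 4
L_3(x) = (x - 1)(x - 2)(x - 3) / [6] = (1/6)x^3 - x^2 + (11/6)x - 1
f(x) = 5·L_0 + (-5)·L_1 + (-1)·L_2 + 2·L_3
  5·L_0(x) = -(5/6)x^3 + (15/2)x^2 - (65/3)x + 20
  (-5)·L_1(x) = -(5/2)x^3 + 20x^2 - (95/2)x + 30
  (-1)·L_2(x) = (1/2)x^3 - (7/2)x^2 + 7x - 4
  2·L_3(x) = (1/3)x^3 - 2x^2 + (11/3)x - 2
Adding term by term: -(5/2)x^3 + 22x^2 - (117/2)x + 44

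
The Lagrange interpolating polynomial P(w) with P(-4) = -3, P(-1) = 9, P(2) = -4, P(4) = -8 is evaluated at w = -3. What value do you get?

439/72

Evaluate each Lagrange basis at w = -3:
L_0(-3) = (-2)·(-5)·(-7)/[(-3)·(-6)·(-8)] = 35/72
L_1(-3) = (1)·(-5)·(-7)/[(3)·(-3)·(-5)] = 7/9
L_2(-3) = (1)·(-2)·(-7)/[(6)·(3)·(-2)] = -7/18
L_3(-3) = (1)·(-2)·(-5)/[(8)·(5)·(2)] = 1/8
Sum: (-3)·(35/72) + 9·(7/9) + (-4)·(-7/18) + (-8)·(1/8) = 439/72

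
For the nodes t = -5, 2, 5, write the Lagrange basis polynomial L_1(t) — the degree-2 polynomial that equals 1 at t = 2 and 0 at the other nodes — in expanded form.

L_1(t) = (t + 5)(t - 5) / [(7)·(-3)]
       = (t^2 - 25) / (-21)

L_1(t) = -(1/21)t^2 + 25/21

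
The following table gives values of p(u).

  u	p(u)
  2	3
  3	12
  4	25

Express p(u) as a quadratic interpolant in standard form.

Build the Lagrange basis polynomials:
L_0(u) = (u - 3)(u - 4) / [2] = (1/2)u^2 - (7/2)u + 6
L_1(u) = (u - 2)(u - 4) / [-1] = -u^2 + 6u - 8
L_2(u) = (u - 2)(u - 3) / [2] = (1/2)u^2 - (5/2)u + 3
p(u) = 3·L_0 + 12·L_1 + 25·L_2
  3·L_0(u) = (3/2)u^2 - (21/2)u + 18
  12·L_1(u) = -12u^2 + 72u - 96
  25·L_2(u) = (25/2)u^2 - (125/2)u + 75
Adding term by term: 2u^2 - u - 3

p(u) = 2u^2 - u - 3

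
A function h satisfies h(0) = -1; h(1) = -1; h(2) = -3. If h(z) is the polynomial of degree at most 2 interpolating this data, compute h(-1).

L_0(-1) = (-2)·(-3)/[(-1)·(-2)] = 3
L_1(-1) = (-1)·(-3)/[(1)·(-1)] = -3
L_2(-1) = (-1)·(-2)/[(2)·(1)] = 1
Sum: (-1)·(3) + (-1)·(-3) + (-3)·(1) = -3

-3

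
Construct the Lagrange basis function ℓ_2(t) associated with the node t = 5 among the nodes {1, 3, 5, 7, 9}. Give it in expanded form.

ℓ_2(t) = (1/64)t^4 - (5/16)t^3 + (65/32)t^2 - (75/16)t + 189/64

ℓ_2(t) = (t - 1)(t - 3)(t - 7)(t - 9) / [(4)·(2)·(-2)·(-4)]
       = (t^4 - 20t^3 + 130t^2 - 300t + 189) / (64)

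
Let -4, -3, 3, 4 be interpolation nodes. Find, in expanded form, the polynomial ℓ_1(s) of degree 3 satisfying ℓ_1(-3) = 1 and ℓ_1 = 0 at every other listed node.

ℓ_1(s) = (1/42)s^3 - (1/14)s^2 - (8/21)s + 8/7

ℓ_1(s) = (s + 4)(s - 3)(s - 4) / [(1)·(-6)·(-7)]
       = (s^3 - 3s^2 - 16s + 48) / (42)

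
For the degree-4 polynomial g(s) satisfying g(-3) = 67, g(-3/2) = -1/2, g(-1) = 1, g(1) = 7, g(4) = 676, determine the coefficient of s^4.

The leading coefficient equals the top divided difference g[-3,-3/2,-1,1,4].
g[-3,-3/2] = (-1/2 - 67) / (-3/2 - (-3)) = -45
g[-3/2,-1] = (1 - (-1/2)) / (-1 - (-3/2)) = 3
g[-1,1] = (7 - 1) / (1 - (-1)) = 3
g[1,4] = (676 - 7) / (4 - 1) = 223
g[-3,-3/2,-1] = (3 - (-45)) / (-1 - (-3)) = 24
g[-3/2,-1,1] = (3 - 3) / (1 - (-3/2)) = 0
g[-1,1,4] = (223 - 3) / (4 - (-1)) = 44
g[-3,-3/2,-1,1] = (0 - 24) / (1 - (-3)) = -6
g[-3/2,-1,1,4] = (44 - 0) / (4 - (-3/2)) = 8
g[-3,-3/2,-1,1,4] = (8 - (-6)) / (4 - (-3)) = 2

2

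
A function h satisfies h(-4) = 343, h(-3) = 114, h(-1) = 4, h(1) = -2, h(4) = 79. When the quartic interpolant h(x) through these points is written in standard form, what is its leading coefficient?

The leading coefficient equals the top divided difference h[-4,-3,-1,1,4].
h[-4,-3] = (114 - 343) / (-3 - (-4)) = -229
h[-3,-1] = (4 - 114) / (-1 - (-3)) = -55
h[-1,1] = (-2 - 4) / (1 - (-1)) = -3
h[1,4] = (79 - (-2)) / (4 - 1) = 27
h[-4,-3,-1] = (-55 - (-229)) / (-1 - (-4)) = 58
h[-3,-1,1] = (-3 - (-55)) / (1 - (-3)) = 13
h[-1,1,4] = (27 - (-3)) / (4 - (-1)) = 6
h[-4,-3,-1,1] = (13 - 58) / (1 - (-4)) = -9
h[-3,-1,1,4] = (6 - 13) / (4 - (-3)) = -1
h[-4,-3,-1,1,4] = (-1 - (-9)) / (4 - (-4)) = 1

1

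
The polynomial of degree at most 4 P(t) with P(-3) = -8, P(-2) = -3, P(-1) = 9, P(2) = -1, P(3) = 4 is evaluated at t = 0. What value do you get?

Using Newton's divided-difference form:
P[-3,-2] = (-3 - (-8)) / (-2 - (-3)) = 5
P[-2,-1] = (9 - (-3)) / (-1 - (-2)) = 12
P[-1,2] = (-1 - 9) / (2 - (-1)) = -10/3
P[2,3] = (4 - (-1)) / (3 - 2) = 5
P[-3,-2,-1] = (12 - 5) / (-1 - (-3)) = 7/2
P[-2,-1,2] = (-10/3 - 12) / (2 - (-2)) = -23/6
P[-1,2,3] = (5 - (-10/3)) / (3 - (-1)) = 25/12
P[-3,-2,-1,2] = (-23/6 - 7/2) / (2 - (-3)) = -22/15
P[-2,-1,2,3] = (25/12 - (-23/6)) / (3 - (-2)) = 71/60
P[-3,-2,-1,2,3] = (71/60 - (-22/15)) / (3 - (-3)) = 53/120
P(0) = -8 + 5·(3) + (7/2)·(3)·(2) + (-22/15)·(3)·(2)·(1) + (53/120)·(3)·(2)·(1)·(-2) = 139/10

139/10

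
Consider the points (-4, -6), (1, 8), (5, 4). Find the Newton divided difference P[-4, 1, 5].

-19/45

P[-4,1] = (8 - (-6)) / (1 - (-4)) = 14/5
P[1,5] = (4 - 8) / (5 - 1) = -1
P[-4,1,5] = (-1 - 14/5) / (5 - (-4)) = -19/45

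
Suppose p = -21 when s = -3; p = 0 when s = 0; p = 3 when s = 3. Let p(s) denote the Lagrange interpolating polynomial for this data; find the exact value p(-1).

-5

L_0(-1) = (-1)·(-4)/[(-3)·(-6)] = 2/9
L_1(-1) = (2)·(-4)/[(3)·(-3)] = 8/9
L_2(-1) = (2)·(-1)/[(6)·(3)] = -1/9
Sum: (-21)·(2/9) + 0 + 3·(-1/9) = -5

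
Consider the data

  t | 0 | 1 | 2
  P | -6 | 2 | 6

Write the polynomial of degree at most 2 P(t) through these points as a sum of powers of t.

P(t) = -2t^2 + 10t - 6

L_0(t) = (t - 1)(t - 2) / [2] = (1/2)t^2 - (3/2)t + 1
L_1(t) = t(t - 2) / [-1] = -t^2 + 2t
L_2(t) = t(t - 1) / [2] = (1/2)t^2 - (1/2)t
P(t) = (-6)·L_0 + 2·L_1 + 6·L_2
  (-6)·L_0(t) = -3t^2 + 9t - 6
  2·L_1(t) = -2t^2 + 4t
  6·L_2(t) = 3t^2 - 3t
Adding term by term: -2t^2 + 10t - 6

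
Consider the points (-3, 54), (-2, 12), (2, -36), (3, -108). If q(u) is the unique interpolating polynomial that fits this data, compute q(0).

0

Evaluate each Lagrange basis at u = 0:
L_0(0) = (2)·(-2)·(-3)/[(-1)·(-5)·(-6)] = -2/5
L_1(0) = (3)·(-2)·(-3)/[(1)·(-4)·(-5)] = 9/10
L_2(0) = (3)·(2)·(-3)/[(5)·(4)·(-1)] = 9/10
L_3(0) = (3)·(2)·(-2)/[(6)·(5)·(1)] = -2/5
Sum: 54·(-2/5) + 12·(9/10) + (-36)·(9/10) + (-108)·(-2/5) = 0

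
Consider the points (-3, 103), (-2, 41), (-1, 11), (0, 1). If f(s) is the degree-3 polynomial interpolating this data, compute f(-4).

209

Evaluate each Lagrange basis at s = -4:
L_0(-4) = (-2)·(-3)·(-4)/[(-1)·(-2)·(-3)] = 4
L_1(-4) = (-1)·(-3)·(-4)/[(1)·(-1)·(-2)] = -6
L_2(-4) = (-1)·(-2)·(-4)/[(2)·(1)·(-1)] = 4
L_3(-4) = (-1)·(-2)·(-3)/[(3)·(2)·(1)] = -1
Sum: 103·(4) + 41·(-6) + 11·(4) + 1·(-1) = 209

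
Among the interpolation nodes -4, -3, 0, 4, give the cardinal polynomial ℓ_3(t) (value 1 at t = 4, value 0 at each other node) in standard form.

ℓ_3(t) = (t + 4)(t + 3)t / [(8)·(7)·(4)]
       = (t^3 + 7t^2 + 12t) / (224)

ℓ_3(t) = (1/224)t^3 + (1/32)t^2 + (3/56)t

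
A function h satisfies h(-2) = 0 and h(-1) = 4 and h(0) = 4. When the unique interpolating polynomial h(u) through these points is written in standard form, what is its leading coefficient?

-2

Build the Lagrange basis polynomials:
L_0(u) = (u + 1)u / [2] = (1/2)u^2 + (1/2)u
L_1(u) = (u + 2)u / [-1] = -u^2 - 2u
L_2(u) = (u + 2)(u + 1) / [2] = (1/2)u^2 + (3/2)u + 1
h(u) = 0·L_0 + 4·L_1 + 4·L_2
Only the coefficient of u^2 is needed; take it from each L_i and combine:
0·(1/2) + 4·(-1) + 4·(1/2) = -2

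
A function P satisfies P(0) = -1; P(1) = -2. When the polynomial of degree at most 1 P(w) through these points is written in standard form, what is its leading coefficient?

The leading coefficient equals the top divided difference P[0,1].
P[0,1] = (-2 - (-1)) / (1 - 0) = -1

-1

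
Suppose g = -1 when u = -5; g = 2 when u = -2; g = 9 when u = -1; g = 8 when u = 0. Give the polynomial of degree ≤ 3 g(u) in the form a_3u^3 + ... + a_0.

g(u) = -(11/10)u^3 - (73/10)u^2 - (36/5)u + 8

L_0(u) = (u + 2)(u + 1)u / [-60] = -(1/60)u^3 - (1/20)u^2 - (1/30)u
L_1(u) = (u + 5)(u + 1)u / [6] = (1/6)u^3 + u^2 + (5/6)u
L_2(u) = (u + 5)(u + 2)u / [-4] = -(1/4)u^3 - (7/4)u^2 - (5/2)u
L_3(u) = (u + 5)(u + 2)(u + 1) / [10] = (1/10)u^3 + (4/5)u^2 + (17/10)u + 1
g(u) = (-1)·L_0 + 2·L_1 + 9·L_2 + 8·L_3
  (-1)·L_0(u) = (1/60)u^3 + (1/20)u^2 + (1/30)u
  2·L_1(u) = (1/3)u^3 + 2u^2 + (5/3)u
  9·L_2(u) = -(9/4)u^3 - (63/4)u^2 - (45/2)u
  8·L_3(u) = (4/5)u^3 + (32/5)u^2 + (68/5)u + 8
Adding term by term: -(11/10)u^3 - (73/10)u^2 - (36/5)u + 8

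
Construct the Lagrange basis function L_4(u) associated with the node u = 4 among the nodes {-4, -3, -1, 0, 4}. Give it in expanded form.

L_4(u) = (u + 4)(u + 3)(u + 1)u / [(8)·(7)·(5)·(4)]
       = (u^4 + 8u^3 + 19u^2 + 12u) / (1120)

L_4(u) = (1/1120)u^4 + (1/140)u^3 + (19/1120)u^2 + (3/280)u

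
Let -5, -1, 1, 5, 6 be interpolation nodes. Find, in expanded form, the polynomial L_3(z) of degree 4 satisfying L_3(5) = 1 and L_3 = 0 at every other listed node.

L_3(z) = (z + 5)(z + 1)(z - 1)(z - 6) / [(10)·(6)·(4)·(-1)]
       = (z^4 - z^3 - 31z^2 + z + 30) / (-240)

L_3(z) = -(1/240)z^4 + (1/240)z^3 + (31/240)z^2 - (1/240)z - 1/8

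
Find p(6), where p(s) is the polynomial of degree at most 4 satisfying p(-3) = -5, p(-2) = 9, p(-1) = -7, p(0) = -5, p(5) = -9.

Using Newton's divided-difference form:
p[-3,-2] = (9 - (-5)) / (-2 - (-3)) = 14
p[-2,-1] = (-7 - 9) / (-1 - (-2)) = -16
p[-1,0] = (-5 - (-7)) / (0 - (-1)) = 2
p[0,5] = (-9 - (-5)) / (5 - 0) = -4/5
p[-3,-2,-1] = (-16 - 14) / (-1 - (-3)) = -15
p[-2,-1,0] = (2 - (-16)) / (0 - (-2)) = 9
p[-1,0,5] = (-4/5 - 2) / (5 - (-1)) = -7/15
p[-3,-2,-1,0] = (9 - (-15)) / (0 - (-3)) = 8
p[-2,-1,0,5] = (-7/15 - 9) / (5 - (-2)) = -142/105
p[-3,-2,-1,0,5] = (-142/105 - 8) / (5 - (-3)) = -491/420
p(6) = -5 + 14·(9) + (-15)·(9)·(8) + 8·(9)·(8)·(7) + (-491/420)·(9)·(8)·(7)·(6) = -2311/5

-2311/5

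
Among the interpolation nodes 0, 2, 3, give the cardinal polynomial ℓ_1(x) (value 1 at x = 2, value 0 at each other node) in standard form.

ℓ_1(x) = x(x - 3) / [(2)·(-1)]
       = (x^2 - 3x) / (-2)

ℓ_1(x) = -(1/2)x^2 + (3/2)x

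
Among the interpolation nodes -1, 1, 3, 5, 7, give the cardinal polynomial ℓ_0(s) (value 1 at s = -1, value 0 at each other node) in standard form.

ℓ_0(s) = (1/384)s^4 - (1/24)s^3 + (43/192)s^2 - (11/24)s + 35/128

ℓ_0(s) = (s - 1)(s - 3)(s - 5)(s - 7) / [(-2)·(-4)·(-6)·(-8)]
       = (s^4 - 16s^3 + 86s^2 - 176s + 105) / (384)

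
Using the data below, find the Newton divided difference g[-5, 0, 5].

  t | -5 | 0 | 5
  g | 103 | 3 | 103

g[-5,0] = (3 - 103) / (0 - (-5)) = -20
g[0,5] = (103 - 3) / (5 - 0) = 20
g[-5,0,5] = (20 - (-20)) / (5 - (-5)) = 4

4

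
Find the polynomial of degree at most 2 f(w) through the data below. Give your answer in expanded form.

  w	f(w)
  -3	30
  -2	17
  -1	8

f(w) = 2w^2 - 3w + 3

Newton's divided differences:
f[-3,-2] = (17 - 30) / (-2 - (-3)) = -13
f[-2,-1] = (8 - 17) / (-1 - (-2)) = -9
f[-3,-2,-1] = (-9 - (-13)) / (-1 - (-3)) = 2
f(w) = 30 + (-13)·(w + 3) + 2·(w + 3)(w + 2)
Expanding: f(w) = 2w^2 - 3w + 3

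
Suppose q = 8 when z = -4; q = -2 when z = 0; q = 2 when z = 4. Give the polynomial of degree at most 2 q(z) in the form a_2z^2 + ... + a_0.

Build the Lagrange basis polynomials:
L_0(z) = z(z - 4) / [32] = (1/32)z^2 - (1/8)z
L_1(z) = (z + 4)(z - 4) / [-16] = -(1/16)z^2 + 1
L_2(z) = (z + 4)z / [32] = (1/32)z^2 + (1/8)z
q(z) = 8·L_0 + (-2)·L_1 + 2·L_2
  8·L_0(z) = (1/4)z^2 - z
  (-2)·L_1(z) = (1/8)z^2 - 2
  2·L_2(z) = (1/16)z^2 + (1/4)z
Adding term by term: (7/16)z^2 - (3/4)z - 2

q(z) = (7/16)z^2 - (3/4)z - 2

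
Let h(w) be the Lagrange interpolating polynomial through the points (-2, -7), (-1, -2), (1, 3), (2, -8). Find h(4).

-169/2

L_0(4) = (5)·(3)·(2)/[(-1)·(-3)·(-4)] = -5/2
L_1(4) = (6)·(3)·(2)/[(1)·(-2)·(-3)] = 6
L_2(4) = (6)·(5)·(2)/[(3)·(2)·(-1)] = -10
L_3(4) = (6)·(5)·(3)/[(4)·(3)·(1)] = 15/2
Sum: (-7)·(-5/2) + (-2)·(6) + 3·(-10) + (-8)·(15/2) = -169/2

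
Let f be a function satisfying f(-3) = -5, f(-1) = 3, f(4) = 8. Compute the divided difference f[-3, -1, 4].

-3/7

f[-3,-1] = (3 - (-5)) / (-1 - (-3)) = 4
f[-1,4] = (8 - 3) / (4 - (-1)) = 1
f[-3,-1,4] = (1 - 4) / (4 - (-3)) = -3/7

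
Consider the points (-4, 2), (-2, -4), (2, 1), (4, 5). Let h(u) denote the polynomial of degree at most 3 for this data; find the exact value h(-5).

277/32

Evaluate each Lagrange basis at u = -5:
L_0(-5) = (-3)·(-7)·(-9)/[(-2)·(-6)·(-8)] = 63/32
L_1(-5) = (-1)·(-7)·(-9)/[(2)·(-4)·(-6)] = -21/16
L_2(-5) = (-1)·(-3)·(-9)/[(6)·(4)·(-2)] = 9/16
L_3(-5) = (-1)·(-3)·(-7)/[(8)·(6)·(2)] = -7/32
Sum: 2·(63/32) + (-4)·(-21/16) + 1·(9/16) + 5·(-7/32) = 277/32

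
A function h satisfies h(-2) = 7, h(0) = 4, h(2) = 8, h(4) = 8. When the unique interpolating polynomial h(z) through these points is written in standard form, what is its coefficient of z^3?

-11/48

Build the Lagrange basis polynomials:
L_0(z) = z(z - 2)(z - 4) / [-48] = -(1/48)z^3 + (1/8)z^2 - (1/6)z
L_1(z) = (z + 2)(z - 2)(z - 4) / [16] = (1/16)z^3 - (1/4)z^2 - (1/4)z + 1
L_2(z) = (z + 2)z(z - 4) / [-16] = -(1/16)z^3 + (1/8)z^2 + (1/2)z
L_3(z) = (z + 2)z(z - 2) / [48] = (1/48)z^3 - (1/12)z
h(z) = 7·L_0 + 4·L_1 + 8·L_2 + 8·L_3
Only the coefficient of z^3 is needed; take it from each L_i and combine:
7·(-1/48) + 4·(1/16) + 8·(-1/16) + 8·(1/48) = -11/48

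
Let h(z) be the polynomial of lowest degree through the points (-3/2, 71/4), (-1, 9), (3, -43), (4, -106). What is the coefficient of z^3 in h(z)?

L_0(z) = (z + 1)(z - 3)(z - 4) / [-99/8] = -(8/99)z^3 + (16/33)z^2 - (40/99)z - 32/33
L_1(z) = (z + 3/2)(z - 3)(z - 4) / [10] = (1/10)z^3 - (11/20)z^2 + (3/20)z + 9/5
L_2(z) = (z + 3/2)(z + 1)(z - 4) / [-18] = -(1/18)z^3 + (1/12)z^2 + (17/36)z + 1/3
L_3(z) = (z + 3/2)(z + 1)(z - 3) / [55/2] = (2/55)z^3 - (1/55)z^2 - (12/55)z - 9/55
h(z) = (71/4)·L_0 + 9·L_1 + (-43)·L_2 + (-106)·L_3
Only the coefficient of z^3 is needed; take it from each L_i and combine:
(71/4)·(-8/99) + 9·(1/10) + (-43)·(-1/18) + (-106)·(2/55) = -2

-2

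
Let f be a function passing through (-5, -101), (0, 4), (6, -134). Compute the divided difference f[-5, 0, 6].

f[-5,0] = (4 - (-101)) / (0 - (-5)) = 21
f[0,6] = (-134 - 4) / (6 - 0) = -23
f[-5,0,6] = (-23 - 21) / (6 - (-5)) = -4

-4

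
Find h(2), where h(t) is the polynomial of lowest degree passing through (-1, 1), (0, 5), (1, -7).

-35

Evaluate each Lagrange basis at t = 2:
L_0(2) = (2)·(1)/[(-1)·(-2)] = 1
L_1(2) = (3)·(1)/[(1)·(-1)] = -3
L_2(2) = (3)·(2)/[(2)·(1)] = 3
Sum: 1·(1) + 5·(-3) + (-7)·(3) = -35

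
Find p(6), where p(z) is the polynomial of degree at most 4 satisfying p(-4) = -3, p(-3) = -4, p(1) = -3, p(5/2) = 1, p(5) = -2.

Evaluate each Lagrange basis at z = 6:
L_0(6) = (9)·(5)·(7/2)·(1)/[(-1)·(-5)·(-13/2)·(-9)] = 7/13
L_1(6) = (10)·(5)·(7/2)·(1)/[(1)·(-4)·(-11/2)·(-8)] = -175/176
L_2(6) = (10)·(9)·(7/2)·(1)/[(5)·(4)·(-3/2)·(-4)] = 21/8
L_3(6) = (10)·(9)·(5)·(1)/[(13/2)·(11/2)·(3/2)·(-5/2)] = -480/143
L_4(6) = (10)·(9)·(5)·(7/2)/[(9)·(8)·(4)·(5/2)] = 35/16
Sum: (-3)·(7/13) + (-4)·(-175/176) + (-3)·(21/8) + 1·(-480/143) + (-2)·(35/16) = -1894/143

-1894/143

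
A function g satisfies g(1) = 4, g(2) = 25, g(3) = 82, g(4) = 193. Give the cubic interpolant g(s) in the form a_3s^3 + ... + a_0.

Newton's divided differences:
g[1,2] = (25 - 4) / (2 - 1) = 21
g[2,3] = (82 - 25) / (3 - 2) = 57
g[3,4] = (193 - 82) / (4 - 3) = 111
g[1,2,3] = (57 - 21) / (3 - 1) = 18
g[2,3,4] = (111 - 57) / (4 - 2) = 27
g[1,2,3,4] = (27 - 18) / (4 - 1) = 3
g(s) = 4 + 21·(s - 1) + 18·(s - 1)(s - 2) + 3·(s - 1)(s - 2)(s - 3)
Expanding: g(s) = 3s^3 + 1

g(s) = 3s^3 + 1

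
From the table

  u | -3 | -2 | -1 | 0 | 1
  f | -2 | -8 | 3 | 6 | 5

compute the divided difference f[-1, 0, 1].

-2

f[-1,0] = (6 - 3) / (0 - (-1)) = 3
f[0,1] = (5 - 6) / (1 - 0) = -1
f[-1,0,1] = (-1 - 3) / (1 - (-1)) = -2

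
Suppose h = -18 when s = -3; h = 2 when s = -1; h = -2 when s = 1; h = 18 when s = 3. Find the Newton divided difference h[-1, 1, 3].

h[-1,1] = (-2 - 2) / (1 - (-1)) = -2
h[1,3] = (18 - (-2)) / (3 - 1) = 10
h[-1,1,3] = (10 - (-2)) / (3 - (-1)) = 3

3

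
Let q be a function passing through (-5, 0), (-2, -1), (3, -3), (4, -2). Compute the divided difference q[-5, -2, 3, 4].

q[-5,-2] = (-1 - 0) / (-2 - (-5)) = -1/3
q[-2,3] = (-3 - (-1)) / (3 - (-2)) = -2/5
q[3,4] = (-2 - (-3)) / (4 - 3) = 1
q[-5,-2,3] = (-2/5 - (-1/3)) / (3 - (-5)) = -1/120
q[-2,3,4] = (1 - (-2/5)) / (4 - (-2)) = 7/30
q[-5,-2,3,4] = (7/30 - (-1/120)) / (4 - (-5)) = 29/1080

29/1080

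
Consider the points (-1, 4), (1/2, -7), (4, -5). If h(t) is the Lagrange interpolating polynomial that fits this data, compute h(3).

Evaluate each Lagrange basis at t = 3:
L_0(3) = (5/2)·(-1)/[(-3/2)·(-5)] = -1/3
L_1(3) = (4)·(-1)/[(3/2)·(-7/2)] = 16/21
L_2(3) = (4)·(5/2)/[(5)·(7/2)] = 4/7
Sum: 4·(-1/3) + (-7)·(16/21) + (-5)·(4/7) = -200/21

-200/21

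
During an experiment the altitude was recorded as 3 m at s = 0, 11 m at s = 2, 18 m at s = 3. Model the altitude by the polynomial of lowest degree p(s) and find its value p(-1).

2

L_0(-1) = (-3)·(-4)/[(-2)·(-3)] = 2
L_1(-1) = (-1)·(-4)/[(2)·(-1)] = -2
L_2(-1) = (-1)·(-3)/[(3)·(1)] = 1
Sum: 3·(2) + 11·(-2) + 18·(1) = 2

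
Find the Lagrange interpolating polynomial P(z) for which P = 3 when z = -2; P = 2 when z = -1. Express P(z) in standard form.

Build the Lagrange basis polynomials:
L_0(z) = (z + 1) / [-1] = -z - 1
L_1(z) = (z + 2) / [1] = z + 2
P(z) = 3·L_0 + 2·L_1
  3·L_0(z) = -3z - 3
  2·L_1(z) = 2z + 4
Adding term by term: -z + 1

P(z) = -z + 1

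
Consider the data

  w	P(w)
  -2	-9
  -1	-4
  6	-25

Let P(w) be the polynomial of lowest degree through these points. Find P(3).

L_0(3) = (4)·(-3)/[(-1)·(-8)] = -3/2
L_1(3) = (5)·(-3)/[(1)·(-7)] = 15/7
L_2(3) = (5)·(4)/[(8)·(7)] = 5/14
Sum: (-9)·(-3/2) + (-4)·(15/7) + (-25)·(5/14) = -4

-4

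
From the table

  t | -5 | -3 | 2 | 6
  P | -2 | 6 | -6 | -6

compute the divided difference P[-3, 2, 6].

P[-3,2] = (-6 - 6) / (2 - (-3)) = -12/5
P[2,6] = (-6 - (-6)) / (6 - 2) = 0
P[-3,2,6] = (0 - (-12/5)) / (6 - (-3)) = 4/15

4/15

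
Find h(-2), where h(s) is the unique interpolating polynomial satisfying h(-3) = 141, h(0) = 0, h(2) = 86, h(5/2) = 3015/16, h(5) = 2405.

18

Using Newton's divided-difference form:
h[-3,0] = (0 - 141) / (0 - (-3)) = -47
h[0,2] = (86 - 0) / (2 - 0) = 43
h[2,5/2] = (3015/16 - 86) / (5/2 - 2) = 1639/8
h[5/2,5] = (2405 - 3015/16) / (5 - 5/2) = 7093/8
h[-3,0,2] = (43 - (-47)) / (2 - (-3)) = 18
h[0,2,5/2] = (1639/8 - 43) / (5/2 - 0) = 259/4
h[2,5/2,5] = (7093/8 - 1639/8) / (5 - 2) = 909/4
h[-3,0,2,5/2] = (259/4 - 18) / (5/2 - (-3)) = 17/2
h[0,2,5/2,5] = (909/4 - 259/4) / (5 - 0) = 65/2
h[-3,0,2,5/2,5] = (65/2 - 17/2) / (5 - (-3)) = 3
h(-2) = 141 + (-47)·(1) + 18·(1)·(-2) + (17/2)·(1)·(-2)·(-4) + 3·(1)·(-2)·(-4)·(-9/2) = 18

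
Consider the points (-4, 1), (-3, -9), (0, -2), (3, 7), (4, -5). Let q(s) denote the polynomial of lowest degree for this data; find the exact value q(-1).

Evaluate each Lagrange basis at s = -1:
L_0(-1) = (2)·(-1)·(-4)·(-5)/[(-1)·(-4)·(-7)·(-8)] = -5/28
L_1(-1) = (3)·(-1)·(-4)·(-5)/[(1)·(-3)·(-6)·(-7)] = 10/21
L_2(-1) = (3)·(2)·(-4)·(-5)/[(4)·(3)·(-3)·(-4)] = 5/6
L_3(-1) = (3)·(2)·(-1)·(-5)/[(7)·(6)·(3)·(-1)] = -5/21
L_4(-1) = (3)·(2)·(-1)·(-4)/[(8)·(7)·(4)·(1)] = 3/28
Sum: 1·(-5/28) + (-9)·(10/21) + (-2)·(5/6) + 7·(-5/21) + (-5)·(3/28) = -25/3

-25/3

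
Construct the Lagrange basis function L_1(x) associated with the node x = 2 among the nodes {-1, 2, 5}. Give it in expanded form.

L_1(x) = (x + 1)(x - 5) / [(3)·(-3)]
       = (x^2 - 4x - 5) / (-9)

L_1(x) = -(1/9)x^2 + (4/9)x + 5/9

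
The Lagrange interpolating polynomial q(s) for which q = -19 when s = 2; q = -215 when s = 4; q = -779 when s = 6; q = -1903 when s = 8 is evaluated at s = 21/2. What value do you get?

L_0(21/2) = (13/2)·(9/2)·(5/2)/[(-2)·(-4)·(-6)] = -195/128
L_1(21/2) = (17/2)·(9/2)·(5/2)/[(2)·(-2)·(-4)] = 765/128
L_2(21/2) = (17/2)·(13/2)·(5/2)/[(4)·(2)·(-2)] = -1105/128
L_3(21/2) = (17/2)·(13/2)·(9/2)/[(6)·(4)·(2)] = 663/128
Sum: (-19)·(-195/128) + (-215)·(765/128) + (-779)·(-1105/128) + (-1903)·(663/128) = -4388

-4388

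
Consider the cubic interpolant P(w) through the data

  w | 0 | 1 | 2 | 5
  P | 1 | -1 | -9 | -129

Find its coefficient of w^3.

The leading coefficient equals the top divided difference P[0,1,2,5].
P[0,1] = (-1 - 1) / (1 - 0) = -2
P[1,2] = (-9 - (-1)) / (2 - 1) = -8
P[2,5] = (-129 - (-9)) / (5 - 2) = -40
P[0,1,2] = (-8 - (-2)) / (2 - 0) = -3
P[1,2,5] = (-40 - (-8)) / (5 - 1) = -8
P[0,1,2,5] = (-8 - (-3)) / (5 - 0) = -1

-1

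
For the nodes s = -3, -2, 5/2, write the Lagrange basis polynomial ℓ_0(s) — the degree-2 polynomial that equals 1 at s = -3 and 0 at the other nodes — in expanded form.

ℓ_0(s) = (2/11)s^2 - (1/11)s - 10/11

ℓ_0(s) = (s + 2)(s - 5/2) / [(-1)·(-11/2)]
       = (s^2 - (1/2)s - 5) / (11/2)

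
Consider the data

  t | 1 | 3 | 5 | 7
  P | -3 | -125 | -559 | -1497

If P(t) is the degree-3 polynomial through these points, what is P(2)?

Using Newton's divided-difference form:
P[1,3] = (-125 - (-3)) / (3 - 1) = -61
P[3,5] = (-559 - (-125)) / (5 - 3) = -217
P[5,7] = (-1497 - (-559)) / (7 - 5) = -469
P[1,3,5] = (-217 - (-61)) / (5 - 1) = -39
P[3,5,7] = (-469 - (-217)) / (7 - 3) = -63
P[1,3,5,7] = (-63 - (-39)) / (7 - 1) = -4
P(2) = -3 + (-61)·(1) + (-39)·(1)·(-1) + (-4)·(1)·(-1)·(-3) = -37

-37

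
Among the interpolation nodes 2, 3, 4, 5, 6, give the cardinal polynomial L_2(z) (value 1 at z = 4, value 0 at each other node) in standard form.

L_2(z) = (z - 2)(z - 3)(z - 5)(z - 6) / [(2)·(1)·(-1)·(-2)]
       = (z^4 - 16z^3 + 91z^2 - 216z + 180) / (4)

L_2(z) = (1/4)z^4 - 4z^3 + (91/4)z^2 - 54z + 45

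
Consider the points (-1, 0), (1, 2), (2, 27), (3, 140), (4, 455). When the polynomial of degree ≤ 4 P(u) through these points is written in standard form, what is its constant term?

-1

Build the Lagrange basis polynomials:
L_0(u) = (u - 1)(u - 2)(u - 3)(u - 4) / [120] = (1/120)u^4 - (1/12)u^3 + (7/24)u^2 - (5/12)u + 1/5
L_1(u) = (u + 1)(u - 2)(u - 3)(u - 4) / [-12] = -(1/12)u^4 + (2/3)u^3 - (17/12)u^2 - (1/6)u + 2
L_2(u) = (u + 1)(u - 1)(u - 3)(u - 4) / [6] = (1/6)u^4 - (7/6)u^3 + (11/6)u^2 + (7/6)u - 2
L_3(u) = (u + 1)(u - 1)(u - 2)(u - 4) / [-8] = -(1/8)u^4 + (3/4)u^3 - (7/8)u^2 - (3/4)u + 1
L_4(u) = (u + 1)(u - 1)(u - 2)(u - 3) / [30] = (1/30)u^4 - (1/6)u^3 + (1/6)u^2 + (1/6)u - 1/5
P(u) = 0·L_0 + 2·L_1 + 27·L_2 + 140·L_3 + 455·L_4
Only the constant term is needed; take it from each L_i and combine:
0·(1/5) + 2·(2) + 27·(-2) + 140·(1) + 455·(-1/5) = -1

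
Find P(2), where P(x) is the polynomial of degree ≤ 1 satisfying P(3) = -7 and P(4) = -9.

-5

Evaluate each Lagrange basis at x = 2:
L_0(2) = (-2)/[(-1)] = 2
L_1(2) = (-1)/[(1)] = -1
Sum: (-7)·(2) + (-9)·(-1) = -5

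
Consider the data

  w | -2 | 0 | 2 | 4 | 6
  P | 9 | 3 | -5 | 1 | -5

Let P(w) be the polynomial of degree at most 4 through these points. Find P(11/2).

Evaluate each Lagrange basis at w = 11/2:
L_0(11/2) = (11/2)·(7/2)·(3/2)·(-1/2)/[(-2)·(-4)·(-6)·(-8)] = -77/2048
L_1(11/2) = (15/2)·(7/2)·(3/2)·(-1/2)/[(2)·(-2)·(-4)·(-6)] = 105/512
L_2(11/2) = (15/2)·(11/2)·(3/2)·(-1/2)/[(4)·(2)·(-2)·(-4)] = -495/1024
L_3(11/2) = (15/2)·(11/2)·(7/2)·(-1/2)/[(6)·(4)·(2)·(-2)] = 385/512
L_4(11/2) = (15/2)·(11/2)·(7/2)·(3/2)/[(8)·(6)·(4)·(2)] = 1155/2048
Sum: 9·(-77/2048) + 3·(105/512) + (-5)·(-495/1024) + 1·(385/512) + (-5)·(1155/2048) = 641/1024

641/1024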